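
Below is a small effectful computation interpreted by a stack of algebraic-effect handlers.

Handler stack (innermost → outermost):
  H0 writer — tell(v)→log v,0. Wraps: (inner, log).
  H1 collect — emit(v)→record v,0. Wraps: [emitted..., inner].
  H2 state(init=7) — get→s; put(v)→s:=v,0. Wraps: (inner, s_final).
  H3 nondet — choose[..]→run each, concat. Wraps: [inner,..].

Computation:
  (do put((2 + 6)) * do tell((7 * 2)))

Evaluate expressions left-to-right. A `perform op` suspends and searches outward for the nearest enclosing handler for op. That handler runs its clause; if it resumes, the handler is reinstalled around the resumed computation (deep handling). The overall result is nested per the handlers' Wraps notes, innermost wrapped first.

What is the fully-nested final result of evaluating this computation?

Answer: [([(0, (14))], 8)]

Evaluation trace:
put(8) @ H2 ⇒ s:=8
tell(14) @ H0 ⇒ log+=14
H0 returns (0, (14))
H1 returns [(0, (14))]
H2 returns ([(0, (14))], 8)
H3 returns [([(0, (14))], 8)]
= [([(0, (14))], 8)]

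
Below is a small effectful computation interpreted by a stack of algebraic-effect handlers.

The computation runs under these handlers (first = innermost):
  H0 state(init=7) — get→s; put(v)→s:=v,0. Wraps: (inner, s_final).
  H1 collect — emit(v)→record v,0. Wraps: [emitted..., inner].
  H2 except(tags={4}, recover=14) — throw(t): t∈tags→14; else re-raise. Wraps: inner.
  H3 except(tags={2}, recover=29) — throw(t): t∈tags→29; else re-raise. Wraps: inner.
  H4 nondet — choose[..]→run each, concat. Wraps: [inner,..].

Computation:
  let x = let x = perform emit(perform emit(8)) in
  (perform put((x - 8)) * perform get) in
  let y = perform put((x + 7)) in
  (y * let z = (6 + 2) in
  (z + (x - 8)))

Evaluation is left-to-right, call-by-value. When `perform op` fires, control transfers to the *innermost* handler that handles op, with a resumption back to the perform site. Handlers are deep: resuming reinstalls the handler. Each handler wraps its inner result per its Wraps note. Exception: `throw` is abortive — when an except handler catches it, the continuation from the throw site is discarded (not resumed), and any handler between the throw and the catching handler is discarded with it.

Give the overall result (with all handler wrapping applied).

Answer: [[8, 0, (0, 7)]]

Step-by-step:
emit(8) @ H1 ⇒ out+=8
emit(0) @ H1 ⇒ out+=0
put(-8) @ H0 ⇒ s:=-8
get @ H0 ⇒ -8
put(7) @ H0 ⇒ s:=7
H0 returns (0, 7)
H1 returns [8, 0, (0, 7)]
H2 returns [8, 0, (0, 7)]
H3 returns [8, 0, (0, 7)]
H4 returns [[8, 0, (0, 7)]]
= [[8, 0, (0, 7)]]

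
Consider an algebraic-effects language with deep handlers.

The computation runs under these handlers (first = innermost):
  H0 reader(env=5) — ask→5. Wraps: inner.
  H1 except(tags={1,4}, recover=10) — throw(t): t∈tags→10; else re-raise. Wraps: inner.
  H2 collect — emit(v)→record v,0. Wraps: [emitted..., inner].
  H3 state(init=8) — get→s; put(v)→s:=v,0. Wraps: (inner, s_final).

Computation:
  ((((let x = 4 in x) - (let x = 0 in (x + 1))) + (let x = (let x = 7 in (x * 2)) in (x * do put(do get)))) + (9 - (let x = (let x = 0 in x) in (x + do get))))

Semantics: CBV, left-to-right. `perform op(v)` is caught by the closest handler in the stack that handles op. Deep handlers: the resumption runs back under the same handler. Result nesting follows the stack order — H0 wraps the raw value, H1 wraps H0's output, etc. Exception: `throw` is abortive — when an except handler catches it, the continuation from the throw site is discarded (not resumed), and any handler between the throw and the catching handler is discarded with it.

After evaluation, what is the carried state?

Working:
get @ H3 ⇒ 8
put(8) @ H3 ⇒ s:=8
get @ H3 ⇒ 8
H0 returns 4
H1 returns 4
H2 returns [4]
H3 returns ([4], 8)
= ([4], 8)

Answer: 8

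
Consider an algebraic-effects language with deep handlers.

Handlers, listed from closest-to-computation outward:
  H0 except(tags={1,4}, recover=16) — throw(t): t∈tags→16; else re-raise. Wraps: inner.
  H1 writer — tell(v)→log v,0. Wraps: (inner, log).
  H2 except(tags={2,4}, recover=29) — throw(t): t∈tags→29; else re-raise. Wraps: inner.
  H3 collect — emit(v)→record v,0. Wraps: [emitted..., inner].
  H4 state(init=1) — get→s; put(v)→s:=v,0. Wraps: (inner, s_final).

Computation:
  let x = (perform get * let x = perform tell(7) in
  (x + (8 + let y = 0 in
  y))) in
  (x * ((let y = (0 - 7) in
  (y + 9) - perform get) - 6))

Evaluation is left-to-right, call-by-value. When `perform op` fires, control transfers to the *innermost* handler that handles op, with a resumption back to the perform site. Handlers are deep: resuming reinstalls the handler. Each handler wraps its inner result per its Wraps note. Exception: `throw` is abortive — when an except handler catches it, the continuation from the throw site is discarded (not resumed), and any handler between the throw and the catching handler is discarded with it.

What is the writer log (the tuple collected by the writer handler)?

Evaluation trace:
get @ H4 ⇒ 1
tell(7) @ H1 ⇒ log+=7
get @ H4 ⇒ 1
H0 returns -40
H1 returns (-40, (7))
H2 returns (-40, (7))
H3 returns [(-40, (7))]
H4 returns ([(-40, (7))], 1)
= ([(-40, (7))], 1)

Answer: (7)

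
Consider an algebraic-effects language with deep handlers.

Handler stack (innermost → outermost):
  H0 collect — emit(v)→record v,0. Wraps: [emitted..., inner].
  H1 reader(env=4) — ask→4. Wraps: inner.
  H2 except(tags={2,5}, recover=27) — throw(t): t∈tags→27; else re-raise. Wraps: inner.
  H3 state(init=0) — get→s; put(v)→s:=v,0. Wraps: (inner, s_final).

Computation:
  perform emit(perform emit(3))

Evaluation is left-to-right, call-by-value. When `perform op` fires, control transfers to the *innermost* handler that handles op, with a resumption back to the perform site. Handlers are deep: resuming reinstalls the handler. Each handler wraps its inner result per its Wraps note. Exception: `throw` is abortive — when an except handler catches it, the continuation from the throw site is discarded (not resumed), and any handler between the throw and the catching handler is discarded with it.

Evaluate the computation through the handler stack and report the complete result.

Evaluation trace:
emit(3) @ H0 ⇒ out+=3
emit(0) @ H0 ⇒ out+=0
H0 returns [3, 0, 0]
H1 returns [3, 0, 0]
H2 returns [3, 0, 0]
H3 returns ([3, 0, 0], 0)
= ([3, 0, 0], 0)

Answer: ([3, 0, 0], 0)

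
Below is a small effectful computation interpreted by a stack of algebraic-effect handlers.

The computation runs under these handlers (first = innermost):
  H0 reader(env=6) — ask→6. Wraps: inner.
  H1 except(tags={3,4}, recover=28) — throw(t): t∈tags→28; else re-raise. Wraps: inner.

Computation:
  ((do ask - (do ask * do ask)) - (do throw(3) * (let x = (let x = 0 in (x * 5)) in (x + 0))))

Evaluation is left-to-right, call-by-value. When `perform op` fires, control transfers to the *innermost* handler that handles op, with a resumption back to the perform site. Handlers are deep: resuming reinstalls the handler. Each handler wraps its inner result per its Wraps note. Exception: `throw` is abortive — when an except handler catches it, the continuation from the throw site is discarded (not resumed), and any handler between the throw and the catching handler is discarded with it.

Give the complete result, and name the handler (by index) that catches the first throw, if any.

Step-by-step:
ask @ H0 ⇒ 6
ask @ H0 ⇒ 6
ask @ H0 ⇒ 6
throw(3) @ H1 caught ⇒ 28
= 28

Answer: 28 ; first throw caught by: H1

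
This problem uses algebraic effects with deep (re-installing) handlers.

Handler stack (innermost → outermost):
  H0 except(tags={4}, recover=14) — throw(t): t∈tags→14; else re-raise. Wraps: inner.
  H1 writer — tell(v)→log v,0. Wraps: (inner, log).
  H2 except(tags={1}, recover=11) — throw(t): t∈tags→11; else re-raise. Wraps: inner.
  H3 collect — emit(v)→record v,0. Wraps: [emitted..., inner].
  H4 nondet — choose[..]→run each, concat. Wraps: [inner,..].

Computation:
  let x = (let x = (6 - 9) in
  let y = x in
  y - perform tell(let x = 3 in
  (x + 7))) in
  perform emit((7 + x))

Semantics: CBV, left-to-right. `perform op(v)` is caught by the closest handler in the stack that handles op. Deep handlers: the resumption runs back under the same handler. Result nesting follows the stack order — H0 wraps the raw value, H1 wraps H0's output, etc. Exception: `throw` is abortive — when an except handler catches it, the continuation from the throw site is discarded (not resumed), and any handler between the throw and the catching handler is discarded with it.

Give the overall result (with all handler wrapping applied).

Answer: [[4, (0, (10))]]

Evaluation trace:
tell(10) @ H1 ⇒ log+=10
emit(4) @ H3 ⇒ out+=4
H0 returns 0
H1 returns (0, (10))
H2 returns (0, (10))
H3 returns [4, (0, (10))]
H4 returns [[4, (0, (10))]]
= [[4, (0, (10))]]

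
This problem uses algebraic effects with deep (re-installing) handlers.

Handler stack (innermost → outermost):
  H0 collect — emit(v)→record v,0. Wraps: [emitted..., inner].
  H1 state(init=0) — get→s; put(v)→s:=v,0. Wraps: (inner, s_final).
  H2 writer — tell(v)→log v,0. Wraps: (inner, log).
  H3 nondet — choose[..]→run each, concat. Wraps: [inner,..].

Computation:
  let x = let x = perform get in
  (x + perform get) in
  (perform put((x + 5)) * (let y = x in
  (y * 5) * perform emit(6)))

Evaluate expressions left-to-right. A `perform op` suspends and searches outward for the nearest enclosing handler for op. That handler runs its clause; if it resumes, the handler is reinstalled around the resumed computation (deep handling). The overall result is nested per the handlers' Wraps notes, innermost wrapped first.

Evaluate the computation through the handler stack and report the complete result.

Step-by-step:
get @ H1 ⇒ 0
get @ H1 ⇒ 0
put(5) @ H1 ⇒ s:=5
emit(6) @ H0 ⇒ out+=6
H0 returns [6, 0]
H1 returns ([6, 0], 5)
H2 returns (([6, 0], 5), ())
H3 returns [(([6, 0], 5), ())]
= [(([6, 0], 5), ())]

Answer: [(([6, 0], 5), ())]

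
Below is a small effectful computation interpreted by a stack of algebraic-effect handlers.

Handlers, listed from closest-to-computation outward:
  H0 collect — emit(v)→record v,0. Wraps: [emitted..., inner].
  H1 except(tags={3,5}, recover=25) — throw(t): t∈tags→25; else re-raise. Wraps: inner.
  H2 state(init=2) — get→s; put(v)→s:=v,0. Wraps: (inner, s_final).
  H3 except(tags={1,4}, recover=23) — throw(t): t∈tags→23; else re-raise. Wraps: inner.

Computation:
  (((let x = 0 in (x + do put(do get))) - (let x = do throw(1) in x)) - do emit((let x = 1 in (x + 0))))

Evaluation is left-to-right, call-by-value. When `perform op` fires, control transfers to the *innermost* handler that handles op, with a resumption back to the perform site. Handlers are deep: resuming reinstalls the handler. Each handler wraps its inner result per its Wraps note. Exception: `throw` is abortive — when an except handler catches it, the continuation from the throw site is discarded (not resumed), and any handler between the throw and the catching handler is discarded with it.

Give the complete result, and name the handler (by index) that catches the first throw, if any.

Answer: 23 ; first throw caught by: H3

Working:
get @ H2 ⇒ 2
put(2) @ H2 ⇒ s:=2
throw(1) @ H1 re-raised
throw(1) @ H3 caught ⇒ 23
= 23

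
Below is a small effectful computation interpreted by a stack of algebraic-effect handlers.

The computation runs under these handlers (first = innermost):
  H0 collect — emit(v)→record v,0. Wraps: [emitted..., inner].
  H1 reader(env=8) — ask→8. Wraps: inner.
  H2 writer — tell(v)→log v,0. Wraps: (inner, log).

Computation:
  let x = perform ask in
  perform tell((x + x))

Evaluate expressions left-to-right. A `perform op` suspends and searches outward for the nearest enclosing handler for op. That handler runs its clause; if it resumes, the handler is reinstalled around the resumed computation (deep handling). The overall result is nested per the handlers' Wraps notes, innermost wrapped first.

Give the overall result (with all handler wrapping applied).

Working:
ask @ H1 ⇒ 8
tell(16) @ H2 ⇒ log+=16
H0 returns [0]
H1 returns [0]
H2 returns ([0], (16))
= ([0], (16))

Answer: ([0], (16))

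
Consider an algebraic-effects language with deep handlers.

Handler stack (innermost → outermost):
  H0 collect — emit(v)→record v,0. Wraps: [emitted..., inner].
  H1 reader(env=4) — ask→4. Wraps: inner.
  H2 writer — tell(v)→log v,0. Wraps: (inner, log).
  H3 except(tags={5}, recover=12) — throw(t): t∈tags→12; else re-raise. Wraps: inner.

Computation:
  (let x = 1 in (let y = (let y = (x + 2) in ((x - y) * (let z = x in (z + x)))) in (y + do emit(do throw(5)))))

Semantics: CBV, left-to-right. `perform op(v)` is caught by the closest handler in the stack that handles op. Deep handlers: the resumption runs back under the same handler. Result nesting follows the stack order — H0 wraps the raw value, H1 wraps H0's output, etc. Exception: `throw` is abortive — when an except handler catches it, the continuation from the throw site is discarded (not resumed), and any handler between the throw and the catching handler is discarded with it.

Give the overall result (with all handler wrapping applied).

Step-by-step:
throw(5) @ H3 caught ⇒ 12
= 12

Answer: 12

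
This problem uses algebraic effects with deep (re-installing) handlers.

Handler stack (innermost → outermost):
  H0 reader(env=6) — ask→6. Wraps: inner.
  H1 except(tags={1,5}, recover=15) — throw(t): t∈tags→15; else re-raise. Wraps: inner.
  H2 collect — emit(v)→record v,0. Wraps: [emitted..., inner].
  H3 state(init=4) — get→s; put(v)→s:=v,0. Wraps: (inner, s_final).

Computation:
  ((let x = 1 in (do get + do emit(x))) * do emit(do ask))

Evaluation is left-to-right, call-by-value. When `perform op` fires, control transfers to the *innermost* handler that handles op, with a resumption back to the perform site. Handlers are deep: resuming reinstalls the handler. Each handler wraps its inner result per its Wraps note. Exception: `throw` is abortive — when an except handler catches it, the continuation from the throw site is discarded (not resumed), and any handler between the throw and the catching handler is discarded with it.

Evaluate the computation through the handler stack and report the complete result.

Working:
get @ H3 ⇒ 4
emit(1) @ H2 ⇒ out+=1
ask @ H0 ⇒ 6
emit(6) @ H2 ⇒ out+=6
H0 returns 0
H1 returns 0
H2 returns [1, 6, 0]
H3 returns ([1, 6, 0], 4)
= ([1, 6, 0], 4)

Answer: ([1, 6, 0], 4)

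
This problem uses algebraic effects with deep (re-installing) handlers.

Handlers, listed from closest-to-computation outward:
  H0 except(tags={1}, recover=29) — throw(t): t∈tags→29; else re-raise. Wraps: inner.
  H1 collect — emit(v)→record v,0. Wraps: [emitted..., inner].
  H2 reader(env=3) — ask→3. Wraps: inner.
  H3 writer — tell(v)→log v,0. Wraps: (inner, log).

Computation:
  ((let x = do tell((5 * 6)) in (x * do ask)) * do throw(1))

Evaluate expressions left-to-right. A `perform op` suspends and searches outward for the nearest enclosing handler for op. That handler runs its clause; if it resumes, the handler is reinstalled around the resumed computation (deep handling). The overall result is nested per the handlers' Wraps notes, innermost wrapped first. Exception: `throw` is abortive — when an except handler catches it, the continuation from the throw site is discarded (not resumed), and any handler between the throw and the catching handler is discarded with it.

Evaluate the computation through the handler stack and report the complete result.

Evaluation trace:
tell(30) @ H3 ⇒ log+=30
ask @ H2 ⇒ 3
throw(1) @ H0 caught ⇒ 29
H1 returns [29]
H2 returns [29]
H3 returns ([29], (30))
= ([29], (30))

Answer: ([29], (30))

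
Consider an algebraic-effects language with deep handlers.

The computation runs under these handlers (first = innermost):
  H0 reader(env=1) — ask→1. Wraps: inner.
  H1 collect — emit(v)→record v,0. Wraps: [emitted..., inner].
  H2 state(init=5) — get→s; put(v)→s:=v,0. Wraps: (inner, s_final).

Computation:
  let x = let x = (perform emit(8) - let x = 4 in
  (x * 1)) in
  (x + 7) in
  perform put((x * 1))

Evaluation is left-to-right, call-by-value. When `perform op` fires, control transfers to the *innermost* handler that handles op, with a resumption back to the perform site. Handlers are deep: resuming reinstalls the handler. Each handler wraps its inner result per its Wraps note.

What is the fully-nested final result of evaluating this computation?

Working:
emit(8) @ H1 ⇒ out+=8
put(3) @ H2 ⇒ s:=3
H0 returns 0
H1 returns [8, 0]
H2 returns ([8, 0], 3)
= ([8, 0], 3)

Answer: ([8, 0], 3)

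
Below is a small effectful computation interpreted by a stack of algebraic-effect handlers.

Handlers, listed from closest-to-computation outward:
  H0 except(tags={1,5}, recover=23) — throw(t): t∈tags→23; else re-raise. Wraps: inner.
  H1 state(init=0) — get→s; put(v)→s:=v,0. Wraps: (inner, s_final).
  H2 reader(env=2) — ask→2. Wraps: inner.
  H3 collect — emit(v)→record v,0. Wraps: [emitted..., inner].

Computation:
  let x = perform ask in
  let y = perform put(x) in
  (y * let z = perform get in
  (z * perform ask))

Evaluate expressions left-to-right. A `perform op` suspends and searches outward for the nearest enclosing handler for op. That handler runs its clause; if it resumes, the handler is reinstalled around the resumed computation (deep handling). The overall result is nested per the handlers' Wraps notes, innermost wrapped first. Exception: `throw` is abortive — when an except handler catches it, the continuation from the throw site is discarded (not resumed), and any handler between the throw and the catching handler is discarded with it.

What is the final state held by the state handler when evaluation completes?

Evaluation trace:
ask @ H2 ⇒ 2
put(2) @ H1 ⇒ s:=2
get @ H1 ⇒ 2
ask @ H2 ⇒ 2
H0 returns 0
H1 returns (0, 2)
H2 returns (0, 2)
H3 returns [(0, 2)]
= [(0, 2)]

Answer: 2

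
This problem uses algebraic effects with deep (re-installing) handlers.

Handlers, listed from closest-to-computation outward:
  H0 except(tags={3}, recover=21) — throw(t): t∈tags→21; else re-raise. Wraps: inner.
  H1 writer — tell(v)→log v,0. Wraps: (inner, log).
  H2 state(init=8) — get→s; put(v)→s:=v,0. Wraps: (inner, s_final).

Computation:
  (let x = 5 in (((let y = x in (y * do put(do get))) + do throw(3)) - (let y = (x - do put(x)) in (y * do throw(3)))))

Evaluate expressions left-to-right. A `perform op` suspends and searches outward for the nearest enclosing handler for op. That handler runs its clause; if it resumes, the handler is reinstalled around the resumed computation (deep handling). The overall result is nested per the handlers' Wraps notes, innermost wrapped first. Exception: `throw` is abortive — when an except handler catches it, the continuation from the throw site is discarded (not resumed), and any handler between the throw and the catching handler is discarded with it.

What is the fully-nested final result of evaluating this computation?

Answer: ((21, ()), 8)

Working:
get @ H2 ⇒ 8
put(8) @ H2 ⇒ s:=8
throw(3) @ H0 caught ⇒ 21
H1 returns (21, ())
H2 returns ((21, ()), 8)
= ((21, ()), 8)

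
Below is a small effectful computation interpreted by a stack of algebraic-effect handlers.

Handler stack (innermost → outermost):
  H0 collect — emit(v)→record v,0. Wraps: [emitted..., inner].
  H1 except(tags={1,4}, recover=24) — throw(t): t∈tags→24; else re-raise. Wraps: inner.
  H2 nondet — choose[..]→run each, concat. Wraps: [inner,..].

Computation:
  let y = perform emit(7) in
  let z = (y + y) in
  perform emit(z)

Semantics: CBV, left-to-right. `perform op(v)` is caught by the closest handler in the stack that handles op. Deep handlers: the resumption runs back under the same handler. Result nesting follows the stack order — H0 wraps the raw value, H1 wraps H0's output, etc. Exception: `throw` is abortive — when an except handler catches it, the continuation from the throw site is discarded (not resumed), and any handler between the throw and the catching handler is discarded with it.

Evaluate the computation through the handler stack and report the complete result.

Answer: [[7, 0, 0]]

Evaluation trace:
emit(7) @ H0 ⇒ out+=7
emit(0) @ H0 ⇒ out+=0
H0 returns [7, 0, 0]
H1 returns [7, 0, 0]
H2 returns [[7, 0, 0]]
= [[7, 0, 0]]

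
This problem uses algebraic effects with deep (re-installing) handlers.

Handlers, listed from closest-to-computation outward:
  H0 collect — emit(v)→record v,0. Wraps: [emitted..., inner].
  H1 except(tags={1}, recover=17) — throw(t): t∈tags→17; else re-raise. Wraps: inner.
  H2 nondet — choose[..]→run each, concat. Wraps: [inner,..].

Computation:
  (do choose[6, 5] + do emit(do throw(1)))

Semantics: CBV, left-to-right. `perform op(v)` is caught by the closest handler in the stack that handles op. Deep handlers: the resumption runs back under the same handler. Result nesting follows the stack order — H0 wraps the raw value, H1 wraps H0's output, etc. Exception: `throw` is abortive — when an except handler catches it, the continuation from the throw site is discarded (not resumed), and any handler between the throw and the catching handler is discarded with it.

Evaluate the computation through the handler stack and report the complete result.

Answer: [17, 17]

Evaluation trace:
choose[6, 5] @ H2
  branch[0] choose=6:
    throw(1) @ H1 caught ⇒ 17
    H2 returns [17]
  branch[1] choose=5:
    throw(1) @ H1 caught ⇒ 17
    H2 returns [17]
= [17, 17]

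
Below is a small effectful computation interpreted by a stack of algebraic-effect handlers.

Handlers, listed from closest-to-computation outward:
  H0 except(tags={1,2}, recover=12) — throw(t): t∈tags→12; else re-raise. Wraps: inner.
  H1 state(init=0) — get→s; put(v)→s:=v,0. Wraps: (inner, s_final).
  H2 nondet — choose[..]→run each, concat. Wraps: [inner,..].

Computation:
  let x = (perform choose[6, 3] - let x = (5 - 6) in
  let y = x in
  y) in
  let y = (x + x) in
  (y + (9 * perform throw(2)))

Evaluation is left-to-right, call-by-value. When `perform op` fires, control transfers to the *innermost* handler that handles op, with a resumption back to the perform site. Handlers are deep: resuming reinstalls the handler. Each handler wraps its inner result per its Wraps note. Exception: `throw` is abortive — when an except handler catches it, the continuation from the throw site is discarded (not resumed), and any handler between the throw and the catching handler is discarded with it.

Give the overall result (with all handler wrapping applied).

Answer: [(12, 0), (12, 0)]

Step-by-step:
choose[6, 3] @ H2
  branch[0] choose=6:
    throw(2) @ H0 caught ⇒ 12
    H1 returns (12, 0)
    H2 returns [(12, 0)]
  branch[1] choose=3:
    throw(2) @ H0 caught ⇒ 12
    H1 returns (12, 0)
    H2 returns [(12, 0)]
= [(12, 0), (12, 0)]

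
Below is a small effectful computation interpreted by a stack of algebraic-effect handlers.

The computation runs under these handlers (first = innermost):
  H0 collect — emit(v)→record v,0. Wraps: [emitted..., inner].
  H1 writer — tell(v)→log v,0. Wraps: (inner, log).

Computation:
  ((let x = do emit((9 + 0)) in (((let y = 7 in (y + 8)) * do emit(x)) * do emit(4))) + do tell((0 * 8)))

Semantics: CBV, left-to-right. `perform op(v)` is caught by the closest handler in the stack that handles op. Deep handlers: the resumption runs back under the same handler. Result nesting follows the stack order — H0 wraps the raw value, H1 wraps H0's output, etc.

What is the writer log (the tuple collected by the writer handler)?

Step-by-step:
emit(9) @ H0 ⇒ out+=9
emit(0) @ H0 ⇒ out+=0
emit(4) @ H0 ⇒ out+=4
tell(0) @ H1 ⇒ log+=0
H0 returns [9, 0, 4, 0]
H1 returns ([9, 0, 4, 0], (0))
= ([9, 0, 4, 0], (0))

Answer: (0)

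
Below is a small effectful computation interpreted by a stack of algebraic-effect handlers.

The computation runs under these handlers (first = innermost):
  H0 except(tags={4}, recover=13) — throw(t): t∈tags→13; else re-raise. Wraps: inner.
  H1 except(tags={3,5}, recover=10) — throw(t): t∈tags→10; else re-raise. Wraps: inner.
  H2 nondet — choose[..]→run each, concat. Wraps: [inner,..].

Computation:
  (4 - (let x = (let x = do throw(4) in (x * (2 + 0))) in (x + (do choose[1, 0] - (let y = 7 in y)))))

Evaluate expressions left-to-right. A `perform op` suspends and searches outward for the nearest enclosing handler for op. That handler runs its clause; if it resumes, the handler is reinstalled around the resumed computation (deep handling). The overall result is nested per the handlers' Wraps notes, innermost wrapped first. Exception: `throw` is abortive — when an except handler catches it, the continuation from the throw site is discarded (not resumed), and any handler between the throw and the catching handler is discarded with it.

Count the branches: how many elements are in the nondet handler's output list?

Evaluation trace:
throw(4) @ H0 caught ⇒ 13
H1 returns 13
H2 returns [13]
= [13]

Answer: 1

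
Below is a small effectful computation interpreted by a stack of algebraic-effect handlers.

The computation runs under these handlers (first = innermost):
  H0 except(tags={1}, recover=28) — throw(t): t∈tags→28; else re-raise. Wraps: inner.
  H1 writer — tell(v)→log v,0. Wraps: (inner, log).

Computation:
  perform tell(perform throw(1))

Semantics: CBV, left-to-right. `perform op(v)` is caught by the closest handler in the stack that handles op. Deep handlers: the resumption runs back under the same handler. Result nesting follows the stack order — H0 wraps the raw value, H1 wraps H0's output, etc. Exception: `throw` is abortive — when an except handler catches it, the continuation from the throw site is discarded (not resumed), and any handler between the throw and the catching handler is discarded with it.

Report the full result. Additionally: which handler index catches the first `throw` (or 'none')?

Evaluation trace:
throw(1) @ H0 caught ⇒ 28
H1 returns (28, ())
= (28, ())

Answer: (28, ()) ; first throw caught by: H0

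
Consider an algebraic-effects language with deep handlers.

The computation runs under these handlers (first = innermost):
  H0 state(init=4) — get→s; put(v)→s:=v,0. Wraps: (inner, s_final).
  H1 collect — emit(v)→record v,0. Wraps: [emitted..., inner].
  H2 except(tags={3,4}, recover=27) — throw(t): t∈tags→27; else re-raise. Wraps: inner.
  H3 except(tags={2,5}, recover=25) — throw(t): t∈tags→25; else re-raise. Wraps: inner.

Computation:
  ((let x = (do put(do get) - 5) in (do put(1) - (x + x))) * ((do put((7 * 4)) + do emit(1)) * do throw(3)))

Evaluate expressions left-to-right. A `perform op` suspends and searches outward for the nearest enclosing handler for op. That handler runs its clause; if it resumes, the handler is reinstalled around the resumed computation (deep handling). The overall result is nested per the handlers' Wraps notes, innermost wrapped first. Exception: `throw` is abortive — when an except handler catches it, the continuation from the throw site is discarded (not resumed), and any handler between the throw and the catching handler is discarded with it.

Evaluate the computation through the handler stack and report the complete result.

Step-by-step:
get @ H0 ⇒ 4
put(4) @ H0 ⇒ s:=4
put(1) @ H0 ⇒ s:=1
put(28) @ H0 ⇒ s:=28
emit(1) @ H1 ⇒ out+=1
throw(3) @ H2 caught ⇒ 27
H3 returns 27
= 27

Answer: 27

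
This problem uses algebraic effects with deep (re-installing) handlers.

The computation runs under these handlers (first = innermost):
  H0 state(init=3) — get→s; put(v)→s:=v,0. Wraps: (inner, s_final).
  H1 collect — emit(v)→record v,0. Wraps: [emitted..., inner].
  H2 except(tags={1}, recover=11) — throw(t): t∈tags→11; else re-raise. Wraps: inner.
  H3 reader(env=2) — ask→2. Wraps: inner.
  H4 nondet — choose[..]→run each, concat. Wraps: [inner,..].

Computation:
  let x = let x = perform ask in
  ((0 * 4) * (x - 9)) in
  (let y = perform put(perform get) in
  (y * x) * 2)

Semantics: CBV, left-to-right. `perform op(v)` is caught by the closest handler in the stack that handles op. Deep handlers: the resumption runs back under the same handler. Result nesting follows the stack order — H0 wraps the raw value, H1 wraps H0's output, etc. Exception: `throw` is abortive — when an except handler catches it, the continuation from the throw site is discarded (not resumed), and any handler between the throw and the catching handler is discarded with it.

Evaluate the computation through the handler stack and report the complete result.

Answer: [[(0, 3)]]

Evaluation trace:
ask @ H3 ⇒ 2
get @ H0 ⇒ 3
put(3) @ H0 ⇒ s:=3
H0 returns (0, 3)
H1 returns [(0, 3)]
H2 returns [(0, 3)]
H3 returns [(0, 3)]
H4 returns [[(0, 3)]]
= [[(0, 3)]]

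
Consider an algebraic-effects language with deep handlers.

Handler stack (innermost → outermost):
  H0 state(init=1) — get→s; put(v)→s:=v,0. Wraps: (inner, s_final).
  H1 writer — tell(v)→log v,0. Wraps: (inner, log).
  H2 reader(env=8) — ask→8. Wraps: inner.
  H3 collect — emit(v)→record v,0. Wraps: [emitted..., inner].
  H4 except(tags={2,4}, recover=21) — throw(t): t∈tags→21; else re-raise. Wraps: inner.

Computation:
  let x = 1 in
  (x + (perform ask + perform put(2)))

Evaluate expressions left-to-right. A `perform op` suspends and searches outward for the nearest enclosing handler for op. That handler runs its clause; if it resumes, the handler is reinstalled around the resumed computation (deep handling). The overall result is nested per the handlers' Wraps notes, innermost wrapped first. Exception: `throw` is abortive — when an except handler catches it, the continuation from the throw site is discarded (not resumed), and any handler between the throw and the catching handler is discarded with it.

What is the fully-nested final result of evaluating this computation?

Answer: [((9, 2), ())]

Step-by-step:
ask @ H2 ⇒ 8
put(2) @ H0 ⇒ s:=2
H0 returns (9, 2)
H1 returns ((9, 2), ())
H2 returns ((9, 2), ())
H3 returns [((9, 2), ())]
H4 returns [((9, 2), ())]
= [((9, 2), ())]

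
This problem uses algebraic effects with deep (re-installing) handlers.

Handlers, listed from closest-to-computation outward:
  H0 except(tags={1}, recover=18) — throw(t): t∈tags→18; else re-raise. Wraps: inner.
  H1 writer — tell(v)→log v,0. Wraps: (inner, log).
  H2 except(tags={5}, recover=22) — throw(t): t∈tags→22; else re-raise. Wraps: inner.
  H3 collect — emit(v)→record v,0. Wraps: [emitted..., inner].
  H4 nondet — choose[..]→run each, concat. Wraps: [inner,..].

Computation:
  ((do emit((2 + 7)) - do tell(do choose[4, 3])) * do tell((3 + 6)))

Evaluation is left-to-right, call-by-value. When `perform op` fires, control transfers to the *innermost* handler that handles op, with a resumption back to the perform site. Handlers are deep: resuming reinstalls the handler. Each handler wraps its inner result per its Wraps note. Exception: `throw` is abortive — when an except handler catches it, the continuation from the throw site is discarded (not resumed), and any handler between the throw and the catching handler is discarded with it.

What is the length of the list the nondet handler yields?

Answer: 2

Evaluation trace:
emit(9) @ H3 ⇒ out+=9
choose[4, 3] @ H4
  branch[0] choose=4:
    tell(4) @ H1 ⇒ log+=4
    tell(9) @ H1 ⇒ log+=9
    H0 returns 0
    H1 returns (0, (4, 9))
    H2 returns (0, (4, 9))
    H3 returns [9, (0, (4, 9))]
    H4 returns [[9, (0, (4, 9))]]
  branch[1] choose=3:
    tell(3) @ H1 ⇒ log+=3
    tell(9) @ H1 ⇒ log+=9
    H0 returns 0
    H1 returns (0, (3, 9))
    H2 returns (0, (3, 9))
    H3 returns [9, (0, (3, 9))]
    H4 returns [[9, (0, (3, 9))]]
= [[9, (0, (4, 9))], [9, (0, (3, 9))]]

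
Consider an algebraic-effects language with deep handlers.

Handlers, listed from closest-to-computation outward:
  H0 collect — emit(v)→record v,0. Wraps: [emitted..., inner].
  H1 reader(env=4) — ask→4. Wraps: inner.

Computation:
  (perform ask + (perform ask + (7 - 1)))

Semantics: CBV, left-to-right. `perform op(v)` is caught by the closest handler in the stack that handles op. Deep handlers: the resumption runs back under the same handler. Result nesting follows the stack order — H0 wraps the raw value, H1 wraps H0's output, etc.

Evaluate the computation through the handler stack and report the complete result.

Evaluation trace:
ask @ H1 ⇒ 4
ask @ H1 ⇒ 4
H0 returns [14]
H1 returns [14]
= [14]

Answer: [14]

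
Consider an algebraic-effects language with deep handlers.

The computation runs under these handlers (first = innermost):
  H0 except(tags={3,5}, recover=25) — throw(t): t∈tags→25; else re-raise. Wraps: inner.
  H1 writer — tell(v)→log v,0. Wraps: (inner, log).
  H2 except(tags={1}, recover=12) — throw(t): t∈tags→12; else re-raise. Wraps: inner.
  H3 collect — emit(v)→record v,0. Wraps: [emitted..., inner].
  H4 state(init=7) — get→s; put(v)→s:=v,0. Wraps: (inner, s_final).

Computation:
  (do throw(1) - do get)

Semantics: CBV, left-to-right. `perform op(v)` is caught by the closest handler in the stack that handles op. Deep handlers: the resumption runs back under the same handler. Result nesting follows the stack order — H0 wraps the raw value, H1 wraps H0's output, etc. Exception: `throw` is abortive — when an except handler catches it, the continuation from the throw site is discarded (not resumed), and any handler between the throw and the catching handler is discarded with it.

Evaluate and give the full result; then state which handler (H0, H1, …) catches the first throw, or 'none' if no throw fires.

Working:
throw(1) @ H0 re-raised
throw(1) @ H2 caught ⇒ 12
H3 returns [12]
H4 returns ([12], 7)
= ([12], 7)

Answer: ([12], 7) ; first throw caught by: H2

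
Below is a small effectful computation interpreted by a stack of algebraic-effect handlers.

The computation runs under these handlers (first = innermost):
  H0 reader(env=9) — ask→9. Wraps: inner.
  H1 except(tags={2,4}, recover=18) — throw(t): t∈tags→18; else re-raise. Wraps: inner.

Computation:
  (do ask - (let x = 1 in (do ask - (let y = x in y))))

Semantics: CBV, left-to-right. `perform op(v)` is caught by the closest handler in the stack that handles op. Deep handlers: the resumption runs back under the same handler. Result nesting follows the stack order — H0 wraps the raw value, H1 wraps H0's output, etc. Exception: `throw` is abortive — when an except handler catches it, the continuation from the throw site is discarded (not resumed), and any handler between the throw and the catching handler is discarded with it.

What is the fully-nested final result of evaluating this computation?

Working:
ask @ H0 ⇒ 9
ask @ H0 ⇒ 9
H0 returns 1
H1 returns 1
= 1

Answer: 1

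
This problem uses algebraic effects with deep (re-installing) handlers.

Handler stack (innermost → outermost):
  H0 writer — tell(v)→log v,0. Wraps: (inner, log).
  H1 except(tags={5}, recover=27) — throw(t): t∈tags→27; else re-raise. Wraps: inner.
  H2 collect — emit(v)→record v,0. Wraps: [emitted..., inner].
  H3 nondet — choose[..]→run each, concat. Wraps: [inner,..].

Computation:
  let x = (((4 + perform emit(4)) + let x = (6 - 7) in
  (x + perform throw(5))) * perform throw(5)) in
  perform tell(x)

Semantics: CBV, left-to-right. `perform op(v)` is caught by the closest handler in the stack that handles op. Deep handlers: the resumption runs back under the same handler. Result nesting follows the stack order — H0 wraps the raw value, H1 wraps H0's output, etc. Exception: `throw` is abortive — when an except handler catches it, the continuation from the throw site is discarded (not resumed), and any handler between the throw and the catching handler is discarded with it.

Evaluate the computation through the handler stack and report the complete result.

Answer: [[4, 27]]

Step-by-step:
emit(4) @ H2 ⇒ out+=4
throw(5) @ H1 caught ⇒ 27
H2 returns [4, 27]
H3 returns [[4, 27]]
= [[4, 27]]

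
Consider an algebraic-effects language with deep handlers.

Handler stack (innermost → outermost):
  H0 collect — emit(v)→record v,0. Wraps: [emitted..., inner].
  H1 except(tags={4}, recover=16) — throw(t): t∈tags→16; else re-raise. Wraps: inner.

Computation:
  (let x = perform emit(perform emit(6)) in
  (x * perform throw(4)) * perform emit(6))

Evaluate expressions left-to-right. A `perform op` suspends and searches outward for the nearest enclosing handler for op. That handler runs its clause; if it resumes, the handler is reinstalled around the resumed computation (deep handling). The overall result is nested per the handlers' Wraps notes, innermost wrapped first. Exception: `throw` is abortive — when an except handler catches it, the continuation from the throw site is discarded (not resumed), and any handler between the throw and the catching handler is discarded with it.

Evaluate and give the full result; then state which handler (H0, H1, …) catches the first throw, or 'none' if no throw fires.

Answer: 16 ; first throw caught by: H1

Step-by-step:
emit(6) @ H0 ⇒ out+=6
emit(0) @ H0 ⇒ out+=0
throw(4) @ H1 caught ⇒ 16
= 16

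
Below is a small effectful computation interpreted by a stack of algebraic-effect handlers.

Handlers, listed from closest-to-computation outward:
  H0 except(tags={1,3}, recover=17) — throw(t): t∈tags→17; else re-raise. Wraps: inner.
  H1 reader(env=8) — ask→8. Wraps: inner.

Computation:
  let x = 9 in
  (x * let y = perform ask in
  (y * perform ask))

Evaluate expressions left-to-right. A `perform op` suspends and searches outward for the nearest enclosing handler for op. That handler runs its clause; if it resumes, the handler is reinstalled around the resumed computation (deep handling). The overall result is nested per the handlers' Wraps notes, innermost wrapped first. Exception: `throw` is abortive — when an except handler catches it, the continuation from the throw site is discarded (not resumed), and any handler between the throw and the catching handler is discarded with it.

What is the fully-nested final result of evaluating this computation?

Evaluation trace:
ask @ H1 ⇒ 8
ask @ H1 ⇒ 8
H0 returns 576
H1 returns 576
= 576

Answer: 576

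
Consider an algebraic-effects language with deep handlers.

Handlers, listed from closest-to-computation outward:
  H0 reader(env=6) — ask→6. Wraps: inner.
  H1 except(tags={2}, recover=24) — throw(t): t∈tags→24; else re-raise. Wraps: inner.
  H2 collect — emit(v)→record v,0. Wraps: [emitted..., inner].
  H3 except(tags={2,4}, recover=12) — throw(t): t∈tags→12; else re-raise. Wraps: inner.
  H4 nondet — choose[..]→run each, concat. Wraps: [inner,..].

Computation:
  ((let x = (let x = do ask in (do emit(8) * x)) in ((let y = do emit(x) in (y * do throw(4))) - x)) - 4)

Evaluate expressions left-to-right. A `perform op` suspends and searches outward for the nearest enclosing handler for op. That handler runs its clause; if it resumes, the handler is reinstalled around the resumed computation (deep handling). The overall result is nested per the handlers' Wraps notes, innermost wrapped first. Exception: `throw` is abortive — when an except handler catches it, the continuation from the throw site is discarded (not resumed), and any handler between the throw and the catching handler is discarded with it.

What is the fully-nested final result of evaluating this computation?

Answer: [12]

Working:
ask @ H0 ⇒ 6
emit(8) @ H2 ⇒ out+=8
emit(0) @ H2 ⇒ out+=0
throw(4) @ H1 re-raised
throw(4) @ H3 caught ⇒ 12
H4 returns [12]
= [12]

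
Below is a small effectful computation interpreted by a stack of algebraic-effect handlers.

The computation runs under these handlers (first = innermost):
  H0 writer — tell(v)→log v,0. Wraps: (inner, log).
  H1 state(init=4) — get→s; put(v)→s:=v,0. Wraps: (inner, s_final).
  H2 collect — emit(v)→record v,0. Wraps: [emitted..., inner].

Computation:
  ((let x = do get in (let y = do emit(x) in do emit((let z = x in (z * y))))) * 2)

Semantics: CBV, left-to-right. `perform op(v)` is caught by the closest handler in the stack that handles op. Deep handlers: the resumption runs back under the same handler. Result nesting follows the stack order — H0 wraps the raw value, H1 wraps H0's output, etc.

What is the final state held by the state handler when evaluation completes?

Answer: 4

Step-by-step:
get @ H1 ⇒ 4
emit(4) @ H2 ⇒ out+=4
emit(0) @ H2 ⇒ out+=0
H0 returns (0, ())
H1 returns ((0, ()), 4)
H2 returns [4, 0, ((0, ()), 4)]
= [4, 0, ((0, ()), 4)]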